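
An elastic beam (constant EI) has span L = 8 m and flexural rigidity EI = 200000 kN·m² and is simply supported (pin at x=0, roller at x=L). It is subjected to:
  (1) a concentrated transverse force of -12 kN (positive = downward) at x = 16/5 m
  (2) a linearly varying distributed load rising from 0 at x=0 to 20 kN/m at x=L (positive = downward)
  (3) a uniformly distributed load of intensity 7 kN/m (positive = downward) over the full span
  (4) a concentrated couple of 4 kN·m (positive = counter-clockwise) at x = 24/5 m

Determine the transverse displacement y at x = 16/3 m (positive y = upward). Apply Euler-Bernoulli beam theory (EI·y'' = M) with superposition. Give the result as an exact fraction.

Load 1 — point force P=-12 kN at a=16/5 m (b=L-a=24/5):
  y_1 = -Pa(L-x)(2Lx-a²-x²)/(6LEI)  [x>a] = -(-12)·(16/5)·(8-(16/3))·(2·8·(16/3)-(16/5)²-(16/3)²)/(6·8·200000) = 5248/10546875 m
Load 2 — triangular load w₀=20 kN/m (0→w₀ over full span):
  y_2 = -w₀x(7L⁴-10L²x²+3x⁴)/(360LEI) = -20·(16/3)·(7·8⁴-10·8²·(16/3)²+3·(16/3)⁴)/(360·8·200000) = -1088/455625 m
Load 3 — uniform load w=7 kN/m over full span:
  y_3 = -wx(L³-2Lx²+x³)/(24EI) = -7·(16/3)·(8³-2·8·(16/3)²+(16/3)³)/(24·200000) = -1232/759375 m
Load 4 — applied couple M₀=4 kN·m at a=24/5 m (b=L-a=16/5):
  y_4 = (M₀x³/(6L)-M₀(x-a)²/2+C₁x)/EI  [x>a] with C₁=M₀(3b²-L²)/(6L)=-208/75 = (4·(16/3)³/(6·8)-4·((16/3)-(24/5))²/2+(-208/75)·(16/3))/200000 = -86/6328125 m
Superposition: y = Σ y_i = -1004174/284765625 m ≈ -0.003526 m

y(16/3) = -1004174/284765625 m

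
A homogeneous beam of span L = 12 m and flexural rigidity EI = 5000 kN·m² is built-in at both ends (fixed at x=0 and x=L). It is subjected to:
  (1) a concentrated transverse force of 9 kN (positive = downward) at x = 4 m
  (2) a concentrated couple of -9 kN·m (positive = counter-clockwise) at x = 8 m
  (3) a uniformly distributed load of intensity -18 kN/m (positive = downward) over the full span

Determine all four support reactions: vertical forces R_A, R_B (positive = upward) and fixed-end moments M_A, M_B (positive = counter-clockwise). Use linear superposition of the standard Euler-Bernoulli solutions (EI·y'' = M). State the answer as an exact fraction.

Load 1 — point force P=9 kN at a=4 m (b=L-a=8):
  R_A = Pb²(3a+b)/L³ = 9·8²·(3·4+8)/12³ = 20/3 kN
  M_A = Pab²/L² = 9·4·8²/12² = 16 kN·m
  R_B = Pa²(a+3b)/L³ = 9·4²·(4+3·8)/12³ = 7/3 kN
  M_B = -Pa²b/L² = -9·4²·8/12² = -8 kN·m
Load 2 — applied couple M₀=-9 kN·m at a=8 m (b=L-a=4):
  R_A = 6M₀ab/L³ = 6·(-9)·8·4/12³ = -1 kN
  M_A = M₀b(2a-b)/L² = (-9)·4·(2·8-4)/12² = -3 kN·m
  R_B = -6M₀ab/L³ = -6·(-9)·8·4/12³ = 1 kN
  M_B = M₀a(2b-a)/L² = (-9)·8·(2·4-8)/12² = 0 kN·m
Load 3 — uniform load w=-18 kN/m over full span:
  R_A = wL/2 = (-18)·12/2 = -108 kN
  M_A = wL²/12 = (-18)·12²/12 = -216 kN·m
  R_B = wL/2 = (-18)·12/2 = -108 kN
  M_B = -wL²/12 = -(-18)·12²/12 = 216 kN·m
Superposition: R_A = -307/3 kN, M_A = -203 kN·m, R_B = -314/3 kN, M_B = 208 kN·m

R_A = -307/3 kN, M_A = -203 kN·m, R_B = -314/3 kN, M_B = 208 kN·m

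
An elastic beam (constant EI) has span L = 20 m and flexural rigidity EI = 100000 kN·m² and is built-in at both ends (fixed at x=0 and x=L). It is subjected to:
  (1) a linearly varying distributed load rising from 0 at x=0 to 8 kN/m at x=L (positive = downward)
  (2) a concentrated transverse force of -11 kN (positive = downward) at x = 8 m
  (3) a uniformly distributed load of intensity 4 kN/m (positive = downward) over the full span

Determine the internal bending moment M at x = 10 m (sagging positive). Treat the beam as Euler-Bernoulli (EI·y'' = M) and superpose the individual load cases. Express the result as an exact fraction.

Load 1 — triangular load w₀=8 kN/m (0→w₀ over full span):
  M_1 = 3w₀Lx/20 - w₀L²/30 - w₀x³/(6L) = 3·8·20·10/20 - 8·20²/30 - 8·10³/(6·20) = 200/3 kN·m
Load 2 — point force P=-11 kN at a=8 m (b=L-a=12):
  M_2 = Pa²(a+3b)(L-x)/L³ - Pa²b/L²  [x>a] = (-11)·8²·(8+3·12)·(20-10)/20³ - (-11)·8²·12/20² = -88/5 kN·m
Load 3 — uniform load w=4 kN/m over full span:
  M_3 = wLx/2 - wL²/12 - wx²/2 = 4·20·10/2 - 4·20²/12 - 4·10²/2 = 200/3 kN·m
Superposition: M = Σ M_i = 1736/15 kN·m ≈ 115.733333 kN·m

M(10) = 1736/15 kN·m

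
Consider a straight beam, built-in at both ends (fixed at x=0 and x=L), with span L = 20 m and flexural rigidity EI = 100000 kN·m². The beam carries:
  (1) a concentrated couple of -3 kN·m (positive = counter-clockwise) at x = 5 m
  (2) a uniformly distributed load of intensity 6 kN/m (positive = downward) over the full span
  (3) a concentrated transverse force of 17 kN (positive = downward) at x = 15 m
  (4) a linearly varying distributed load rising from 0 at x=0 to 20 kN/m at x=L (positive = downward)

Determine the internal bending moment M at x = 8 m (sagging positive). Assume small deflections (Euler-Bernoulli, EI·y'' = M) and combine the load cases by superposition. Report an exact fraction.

M(8) = 1112/5 kN·m

Load 1 — applied couple M₀=-3 kN·m at a=5 m (b=L-a=15):
  M_1 = R_Ax - M_A - M₀  [x>a] with R_A=-27/160, M_A=9/16 = (-27/160)·8 - (9/16) - (-3) = 87/80 kN·m
Load 2 — uniform load w=6 kN/m over full span:
  M_2 = wLx/2 - wL²/12 - wx²/2 = 6·20·8/2 - 6·20²/12 - 6·8²/2 = 88 kN·m
Load 3 — point force P=17 kN at a=15 m (b=L-a=5):
  M_3 = Pb²(3a+b)x/L³ - Pab²/L²  [x≤a] = 17·5²·(3·15+5)·8/20³ - 17·15·5²/20² = 85/16 kN·m
Load 4 — triangular load w₀=20 kN/m (0→w₀ over full span):
  M_4 = 3w₀Lx/20 - w₀L²/30 - w₀x³/(6L) = 3·20·20·8/20 - 20·20²/30 - 20·8³/(6·20) = 128 kN·m
Superposition: M = Σ M_i = 1112/5 kN·m ≈ 222.400000 kN·m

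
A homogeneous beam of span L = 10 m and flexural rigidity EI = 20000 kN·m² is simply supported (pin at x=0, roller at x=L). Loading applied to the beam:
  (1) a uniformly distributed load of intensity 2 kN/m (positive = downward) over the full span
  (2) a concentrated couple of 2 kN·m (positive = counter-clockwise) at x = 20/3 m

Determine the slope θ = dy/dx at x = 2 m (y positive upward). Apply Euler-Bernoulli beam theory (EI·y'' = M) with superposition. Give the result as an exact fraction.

Load 1 — uniform load w=2 kN/m over full span:
  θ_1 = -w(L³-6Lx²+4x³)/(24EI) = -2·(10³-6·10·2²+4·2³)/(24·20000) = -33/10000 rad
Load 2 — applied couple M₀=2 kN·m at a=20/3 m (b=L-a=10/3):
  θ_2 = (M₀x²/(2L)+C₁)/EI  [x≤a] with C₁=M₀(3b²-L²)/(6L)=-20/9 = (2·2²/(2·10)+(-20/9))/20000 = -41/450000 rad
Superposition: θ = Σ θ_i = -763/225000 rad ≈ -0.003391 rad

θ(2) = -763/225000 rad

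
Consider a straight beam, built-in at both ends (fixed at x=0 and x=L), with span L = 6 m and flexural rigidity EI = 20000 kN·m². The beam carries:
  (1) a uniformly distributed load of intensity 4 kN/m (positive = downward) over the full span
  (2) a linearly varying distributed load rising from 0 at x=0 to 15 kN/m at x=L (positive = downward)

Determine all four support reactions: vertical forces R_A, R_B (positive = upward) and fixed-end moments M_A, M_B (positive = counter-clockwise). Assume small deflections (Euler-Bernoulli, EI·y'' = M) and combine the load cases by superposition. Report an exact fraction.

Load 1 — uniform load w=4 kN/m over full span:
  R_A = wL/2 = 4·6/2 = 12 kN
  M_A = wL²/12 = 4·6²/12 = 12 kN·m
  R_B = wL/2 = 4·6/2 = 12 kN
  M_B = -wL²/12 = -4·6²/12 = -12 kN·m
Load 2 — triangular load w₀=15 kN/m (0→w₀ over full span):
  R_A = 3w₀L/20 = 3·15·6/20 = 27/2 kN
  M_A = w₀L²/30 = 15·6²/30 = 18 kN·m
  R_B = 7w₀L/20 = 7·15·6/20 = 63/2 kN
  M_B = -w₀L²/20 = -15·6²/20 = -27 kN·m
Superposition: R_A = 51/2 kN, M_A = 30 kN·m, R_B = 87/2 kN, M_B = -39 kN·m

R_A = 51/2 kN, M_A = 30 kN·m, R_B = 87/2 kN, M_B = -39 kN·m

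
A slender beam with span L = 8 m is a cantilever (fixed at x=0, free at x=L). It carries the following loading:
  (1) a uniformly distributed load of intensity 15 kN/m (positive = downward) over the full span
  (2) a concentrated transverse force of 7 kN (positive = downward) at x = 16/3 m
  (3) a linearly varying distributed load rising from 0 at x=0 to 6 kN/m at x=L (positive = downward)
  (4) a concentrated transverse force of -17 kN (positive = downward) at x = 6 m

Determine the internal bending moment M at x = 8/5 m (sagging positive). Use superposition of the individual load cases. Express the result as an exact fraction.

Load 1 — uniform load w=15 kN/m over full span:
  M_1 = -w(L-x)²/2 = -15·(8-(8/5))²/2 = -1536/5 kN·m
Load 2 — point force P=7 kN at a=16/3 m (b=L-a=8/3):
  M_2 = -P(a-x)  [x≤a] = -7·((16/3)-(8/5)) = -392/15 kN·m
Load 3 — triangular load w₀=6 kN/m (0→w₀ over full span):
  M_3 = w₀Lx/2 - w₀L²/3 - w₀x³/(6L) = 6·8·(8/5)/2 - 6·8²/3 - 6·(8/5)³/(6·8) = -11264/125 kN·m
Load 4 — point force P=-17 kN at a=6 m (b=L-a=2):
  M_4 = -P(a-x)  [x≤a] = -(-17)·(6-(8/5)) = 374/5 kN·m
Superposition: M = Σ M_i = -130742/375 kN·m ≈ -348.645333 kN·m

M(8/5) = -130742/375 kN·m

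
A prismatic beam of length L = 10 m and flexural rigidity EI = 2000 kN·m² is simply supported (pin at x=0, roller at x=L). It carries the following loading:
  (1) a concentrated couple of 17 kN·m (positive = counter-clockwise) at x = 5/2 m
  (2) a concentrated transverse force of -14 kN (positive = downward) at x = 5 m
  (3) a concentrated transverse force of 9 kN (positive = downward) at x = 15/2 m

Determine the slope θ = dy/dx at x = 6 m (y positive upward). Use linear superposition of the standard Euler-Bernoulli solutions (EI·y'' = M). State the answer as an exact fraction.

Load 1 — applied couple M₀=17 kN·m at a=5/2 m (b=L-a=15/2):
  θ_1 = (M₀x²/(2L)-M₀(x-a)+C₁)/EI  [x>a] with C₁=M₀(3b²-L²)/(6L)=935/48 = (17·6²/(2·10)-17·(6-(5/2))+(935/48))/2000 = -2261/480000 rad
Load 2 — point force P=-14 kN at a=5 m (b=L-a=5):
  θ_2 = -Pa(2L²-6Lx+3x²+a²)/(6LEI)  [x>a] = -(-14)·5·(2·10²-6·10·6+3·6²+5²)/(6·10·2000) = -63/4000 rad
Load 3 — point force P=9 kN at a=15/2 m (b=L-a=5/2):
  θ_3 = -Pb(L²-b²-3x²)/(6LEI)  [x≤a] = -9·(5/2)·(10²-(5/2)²-3·6²)/(6·10·2000) = 171/64000 rad
Superposition: θ = Σ θ_i = -17077/960000 rad ≈ -0.017789 rad

θ(6) = -17077/960000 rad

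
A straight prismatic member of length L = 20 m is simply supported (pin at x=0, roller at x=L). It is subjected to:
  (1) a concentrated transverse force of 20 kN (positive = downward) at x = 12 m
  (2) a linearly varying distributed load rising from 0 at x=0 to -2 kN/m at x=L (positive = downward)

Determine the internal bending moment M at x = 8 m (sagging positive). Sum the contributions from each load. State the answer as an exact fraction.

M(8) = 96/5 kN·m

Load 1 — point force P=20 kN at a=12 m (b=L-a=8):
  M_1 = Pbx/L  [x≤a] = 20·8·8/20 = 64 kN·m
Load 2 — triangular load w₀=-2 kN/m (0→w₀ over full span):
  M_2 = w₀Lx/6 - w₀x³/(6L) = (-2)·20·8/6 - (-2)·8³/(6·20) = -224/5 kN·m
Superposition: M = Σ M_i = 96/5 kN·m ≈ 19.200000 kN·m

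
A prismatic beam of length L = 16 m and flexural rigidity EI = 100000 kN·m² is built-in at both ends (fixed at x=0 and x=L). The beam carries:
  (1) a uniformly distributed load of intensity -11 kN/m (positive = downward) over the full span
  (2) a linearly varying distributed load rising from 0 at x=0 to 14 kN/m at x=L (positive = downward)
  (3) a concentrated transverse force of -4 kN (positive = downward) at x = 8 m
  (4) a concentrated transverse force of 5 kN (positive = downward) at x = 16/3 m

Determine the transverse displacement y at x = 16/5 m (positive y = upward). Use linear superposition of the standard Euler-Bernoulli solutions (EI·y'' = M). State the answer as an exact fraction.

y(16/5) = 12969632/3955078125 m

Load 1 — uniform load w=-11 kN/m over full span:
  y_1 = -wx²(L-x)²/(24EI) = -(-11)·(16/5)²·(16-(16/5))²/(24·100000) = 45056/5859375 m
Load 2 — triangular load w₀=14 kN/m (0→w₀ over full span):
  y_2 = -w₀x²(L-x)²(x+2L)/(120LEI) = -14·(16/5)²·(16-(16/5))²·((16/5)+2·16)/(120·16·100000) = -630784/146484375 m
Load 3 — point force P=-4 kN at a=8 m (b=L-a=8):
  y_3 = -Pb²x²(3aL-(3a+b)x)/(6L³EI)  [x≤a] = -(-4)·8²·(16/5)²·(3·8·16-(3·8+8)·(16/5))/(6·16³·100000) = 352/1171875 m
Load 4 — point force P=5 kN at a=16/3 m (b=L-a=32/3):
  y_4 = -Pb²x²(3aL-(3a+b)x)/(6L³EI)  [x≤a] = -5·(32/3)²·(16/5)²·(3·(16/3)·16-(3·(16/3)+(32/3))·(16/5))/(6·16³·100000) = -512/1265625 m
Superposition: y = Σ y_i = 12969632/3955078125 m ≈ 0.003279 m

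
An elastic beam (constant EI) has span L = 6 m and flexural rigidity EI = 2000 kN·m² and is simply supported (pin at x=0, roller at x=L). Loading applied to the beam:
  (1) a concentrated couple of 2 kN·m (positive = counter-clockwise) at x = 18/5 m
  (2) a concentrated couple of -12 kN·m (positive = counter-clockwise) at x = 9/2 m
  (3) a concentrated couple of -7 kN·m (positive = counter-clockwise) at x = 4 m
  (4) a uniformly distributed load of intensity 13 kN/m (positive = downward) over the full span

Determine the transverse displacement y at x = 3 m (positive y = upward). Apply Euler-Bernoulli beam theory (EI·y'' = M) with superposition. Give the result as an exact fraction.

y(3) = -38399/400000 m

Load 1 — applied couple M₀=2 kN·m at a=18/5 m (b=L-a=12/5):
  y_1 = (M₀x³/(6L)+C₁x)/EI  [x≤a] with C₁=M₀(3b²-L²)/(6L)=-26/25 = (2·3³/(6·6)+(-26/25)·3)/2000 = -81/100000 m
Load 2 — applied couple M₀=-12 kN·m at a=9/2 m (b=L-a=3/2):
  y_2 = (M₀x³/(6L)+C₁x)/EI  [x≤a] with C₁=M₀(3b²-L²)/(6L)=39/4 = ((-12)·3³/(6·6)+(39/4)·3)/2000 = 81/8000 m
Load 3 — applied couple M₀=-7 kN·m at a=4 m (b=L-a=2):
  y_3 = (M₀x³/(6L)+C₁x)/EI  [x≤a] with C₁=M₀(3b²-L²)/(6L)=14/3 = ((-7)·3³/(6·6)+(14/3)·3)/2000 = 7/1600 m
Load 4 — uniform load w=13 kN/m over full span:
  y_4 = -wx(L³-2Lx²+x³)/(24EI) = -13·3·(6³-2·6·3²+3³)/(24·2000) = -351/3200 m
Superposition: y = Σ y_i = -38399/400000 m ≈ -0.095997 m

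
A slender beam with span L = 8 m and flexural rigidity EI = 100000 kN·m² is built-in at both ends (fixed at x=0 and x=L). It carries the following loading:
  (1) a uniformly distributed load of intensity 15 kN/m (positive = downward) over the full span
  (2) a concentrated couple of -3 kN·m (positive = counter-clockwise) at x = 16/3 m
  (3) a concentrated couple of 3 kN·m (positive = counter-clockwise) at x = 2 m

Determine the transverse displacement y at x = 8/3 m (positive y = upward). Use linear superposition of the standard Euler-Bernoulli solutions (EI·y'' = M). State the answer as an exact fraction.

Load 1 — uniform load w=15 kN/m over full span:
  y_1 = -wx²(L-x)²/(24EI) = -15·(8/3)²·(8-(8/3))²/(24·100000) = -64/50625 m
Load 2 — applied couple M₀=-3 kN·m at a=16/3 m (b=L-a=8/3):
  y_2 = (R_Ax³/6 - M_Ax²/2)/EI  [x≤a] with R_A=-1/2, M_A=-1 = ((-1/2)·(8/3)³/6 - (-1)·(8/3)²/2)/100000 = 1/50625 m
Load 3 — applied couple M₀=3 kN·m at a=2 m (b=L-a=6):
  y_3 = (R_Ax³/6 - M_Ax²/2 - M₀(x-a)²/2)/EI  [x>a] with R_A=27/64, M_A=-9/16 = ((27/64)·(8/3)³/6 - (-9/16)·(8/3)²/2 - 3·((8/3)-2)²/2)/100000 = 1/37500 m
Superposition: y = Σ y_i = -137/112500 m ≈ -0.001218 m

y(8/3) = -137/112500 m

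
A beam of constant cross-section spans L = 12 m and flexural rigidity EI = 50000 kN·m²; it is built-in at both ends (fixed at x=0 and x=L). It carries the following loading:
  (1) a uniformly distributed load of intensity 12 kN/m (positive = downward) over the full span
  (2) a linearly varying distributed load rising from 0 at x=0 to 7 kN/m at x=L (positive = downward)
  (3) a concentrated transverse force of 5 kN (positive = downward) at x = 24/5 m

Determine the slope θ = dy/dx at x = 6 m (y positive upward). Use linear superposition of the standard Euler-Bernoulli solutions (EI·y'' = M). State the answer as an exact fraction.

Load 1 — uniform load w=12 kN/m over full span:
  θ_1 = -wx(L-x)(L-2x)/(12EI) = -12·6·(12-6)·(12-2·6)/(12·50000) = 0 rad
Load 2 — triangular load w₀=7 kN/m (0→w₀ over full span):
  θ_2 = -w₀(2x(L-x)(L-2x)(x+2L)+x²(L-x)²)/(120LEI) = -7·(2·6·(12-6)·(12-2·6)·(6+2·12)+6²·(12-6)²)/(120·12·50000) = -63/500000 rad
Load 3 — point force P=5 kN at a=24/5 m (b=L-a=36/5):
  θ_3 = Pa²(L-x)(2bL-(3b+a)(L-x))/(2L³EI)  [x>a] = 5·(24/5)²·(12-6)·(2·(36/5)·12-(3·(36/5)+(24/5))·(12-6))/(2·12³·50000) = 9/156250 rad
Superposition: θ = Σ θ_i = -171/2500000 rad ≈ -0.000068 rad

θ(6) = -171/2500000 rad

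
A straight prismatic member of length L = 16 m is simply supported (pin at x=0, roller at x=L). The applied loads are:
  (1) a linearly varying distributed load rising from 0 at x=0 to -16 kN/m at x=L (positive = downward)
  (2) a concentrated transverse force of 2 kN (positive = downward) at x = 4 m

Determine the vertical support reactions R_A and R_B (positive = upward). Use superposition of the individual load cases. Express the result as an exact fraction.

Load 1 — triangular load w₀=-16 kN/m (0→w₀ over full span):
  R_A = w₀L/6 = (-16)·16/6 = -128/3 kN
  R_B = w₀L/3 = (-16)·16/3 = -256/3 kN
Load 2 — point force P=2 kN at a=4 m (b=L-a=12):
  R_A = Pb/L = 2·12/16 = 3/2 kN
  R_B = Pa/L = 2·4/16 = 1/2 kN
Superposition: R_A = -247/6 kN, R_B = -509/6 kN

R_A = -247/6 kN, R_B = -509/6 kN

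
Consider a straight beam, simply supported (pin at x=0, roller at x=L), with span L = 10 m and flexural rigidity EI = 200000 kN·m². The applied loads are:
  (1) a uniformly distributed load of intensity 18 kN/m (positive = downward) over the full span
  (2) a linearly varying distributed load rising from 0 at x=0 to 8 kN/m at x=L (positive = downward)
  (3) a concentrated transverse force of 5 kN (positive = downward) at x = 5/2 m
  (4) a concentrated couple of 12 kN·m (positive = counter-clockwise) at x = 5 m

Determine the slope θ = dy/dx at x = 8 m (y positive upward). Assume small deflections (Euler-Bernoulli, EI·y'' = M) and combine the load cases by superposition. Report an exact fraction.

Load 1 — uniform load w=18 kN/m over full span:
  θ_1 = -w(L³-6Lx²+4x³)/(24EI) = -18·(10³-6·10·8²+4·8³)/(24·200000) = 297/100000 rad
Load 2 — triangular load w₀=8 kN/m (0→w₀ over full span):
  θ_2 = -w₀(7L⁴-30L²x²+15x⁴)/(360LEI) = -8·(7·10⁴-30·10²·8²+15·8⁴)/(360·10·200000) = 757/1125000 rad
Load 3 — point force P=5 kN at a=5/2 m (b=L-a=15/2):
  θ_3 = -Pa(2L²-6Lx+3x²+a²)/(6LEI)  [x>a] = -5·(5/2)·(2·10²-6·10·8+3·8²+(5/2)²)/(6·10·200000) = 109/1280000 rad
Load 4 — applied couple M₀=12 kN·m at a=5 m (b=L-a=5):
  θ_4 = (M₀x²/(2L)-M₀(x-a)+C₁)/EI  [x>a] with C₁=M₀(3b²-L²)/(6L)=-5 = (12·8²/(2·10)-12·(8-5)+(-5))/200000 = -13/1000000 rad
Superposition: θ = Σ θ_i = 1069933/288000000 rad ≈ 0.003715 rad

θ(8) = 1069933/288000000 rad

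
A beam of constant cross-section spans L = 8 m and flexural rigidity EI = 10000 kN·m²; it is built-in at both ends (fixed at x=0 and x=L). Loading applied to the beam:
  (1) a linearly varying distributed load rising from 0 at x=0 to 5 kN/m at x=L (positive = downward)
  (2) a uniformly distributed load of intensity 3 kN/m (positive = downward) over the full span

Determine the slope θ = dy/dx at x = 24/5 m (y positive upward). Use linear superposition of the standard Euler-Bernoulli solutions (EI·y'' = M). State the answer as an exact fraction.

Load 1 — triangular load w₀=5 kN/m (0→w₀ over full span):
  θ_1 = -w₀(2x(L-x)(L-2x)(x+2L)+x²(L-x)²)/(120LEI) = -5·(2·(24/5)·(8-(24/5))·(8-2·(24/5))·((24/5)+2·8)+(24/5)²·(8-(24/5))²)/(120·8·10000) = 32/78125 rad
Load 2 — uniform load w=3 kN/m over full span:
  θ_2 = -wx(L-x)(L-2x)/(12EI) = -3·(24/5)·(8-(24/5))·(8-2·(24/5))/(12·10000) = 48/78125 rad
Superposition: θ = Σ θ_i = 16/15625 rad ≈ 0.001024 rad

θ(24/5) = 16/15625 rad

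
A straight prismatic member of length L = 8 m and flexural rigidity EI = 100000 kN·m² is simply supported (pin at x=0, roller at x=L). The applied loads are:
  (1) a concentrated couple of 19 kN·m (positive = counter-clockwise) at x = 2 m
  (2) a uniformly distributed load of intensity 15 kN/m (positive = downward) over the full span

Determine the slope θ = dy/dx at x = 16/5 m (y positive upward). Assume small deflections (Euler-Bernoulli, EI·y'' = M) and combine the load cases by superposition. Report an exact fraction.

Load 1 — applied couple M₀=19 kN·m at a=2 m (b=L-a=6):
  θ_1 = (M₀x²/(2L)-M₀(x-a)+C₁)/EI  [x>a] with C₁=M₀(3b²-L²)/(6L)=209/12 = (19·(16/5)²/(2·8)-19·((16/5)-2)+(209/12))/100000 = 2033/30000000 rad
Load 2 — uniform load w=15 kN/m over full span:
  θ_2 = -w(L³-6Lx²+4x³)/(24EI) = -15·(8³-6·8·(16/5)²+4·(16/5)³)/(24·100000) = -74/78125 rad
Superposition: θ = Σ θ_i = -26383/30000000 rad ≈ -0.000879 rad

θ(16/5) = -26383/30000000 rad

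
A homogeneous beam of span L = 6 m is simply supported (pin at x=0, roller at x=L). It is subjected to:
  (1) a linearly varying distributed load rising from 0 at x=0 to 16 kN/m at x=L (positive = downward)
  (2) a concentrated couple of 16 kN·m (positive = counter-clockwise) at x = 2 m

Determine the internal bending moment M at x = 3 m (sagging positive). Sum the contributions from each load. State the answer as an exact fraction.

M(3) = 28 kN·m

Load 1 — triangular load w₀=16 kN/m (0→w₀ over full span):
  M_1 = w₀Lx/6 - w₀x³/(6L) = 16·6·3/6 - 16·3³/(6·6) = 36 kN·m
Load 2 — applied couple M₀=16 kN·m at a=2 m (b=L-a=4):
  M_2 = M₀x/L - M₀  [x>a] = 16·3/6 - 16 = -8 kN·m
Superposition: M = Σ M_i = 28 kN·m ≈ 28.000000 kN·m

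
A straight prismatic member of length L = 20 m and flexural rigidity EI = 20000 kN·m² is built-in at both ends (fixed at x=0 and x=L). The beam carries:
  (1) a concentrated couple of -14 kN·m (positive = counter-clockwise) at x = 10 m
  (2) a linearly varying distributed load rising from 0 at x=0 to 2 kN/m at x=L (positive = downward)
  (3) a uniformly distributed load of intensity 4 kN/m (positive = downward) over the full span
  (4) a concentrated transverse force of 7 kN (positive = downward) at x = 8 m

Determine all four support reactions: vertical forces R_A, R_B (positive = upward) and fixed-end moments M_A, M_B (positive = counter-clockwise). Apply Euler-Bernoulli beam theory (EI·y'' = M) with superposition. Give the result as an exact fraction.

Load 1 — applied couple M₀=-14 kN·m at a=10 m (b=L-a=10):
  R_A = 6M₀ab/L³ = 6·(-14)·10·10/20³ = -21/20 kN
  M_A = M₀b(2a-b)/L² = (-14)·10·(2·10-10)/20² = -7/2 kN·m
  R_B = -6M₀ab/L³ = -6·(-14)·10·10/20³ = 21/20 kN
  M_B = M₀a(2b-a)/L² = (-14)·10·(2·10-10)/20² = -7/2 kN·m
Load 2 — triangular load w₀=2 kN/m (0→w₀ over full span):
  R_A = 3w₀L/20 = 3·2·20/20 = 6 kN
  M_A = w₀L²/30 = 2·20²/30 = 80/3 kN·m
  R_B = 7w₀L/20 = 7·2·20/20 = 14 kN
  M_B = -w₀L²/20 = -2·20²/20 = -40 kN·m
Load 3 — uniform load w=4 kN/m over full span:
  R_A = wL/2 = 4·20/2 = 40 kN
  M_A = wL²/12 = 4·20²/12 = 400/3 kN·m
  R_B = wL/2 = 4·20/2 = 40 kN
  M_B = -wL²/12 = -4·20²/12 = -400/3 kN·m
Load 4 — point force P=7 kN at a=8 m (b=L-a=12):
  R_A = Pb²(3a+b)/L³ = 7·12²·(3·8+12)/20³ = 567/125 kN
  M_A = Pab²/L² = 7·8·12²/20² = 504/25 kN·m
  R_B = Pa²(a+3b)/L³ = 7·8²·(8+3·12)/20³ = 308/125 kN
  M_B = -Pa²b/L² = -7·8²·12/20² = -336/25 kN·m
Superposition: R_A = 24743/500 kN, M_A = 8833/50 kN·m, R_B = 28757/500 kN, M_B = -28541/150 kN·m

R_A = 24743/500 kN, M_A = 8833/50 kN·m, R_B = 28757/500 kN, M_B = -28541/150 kN·m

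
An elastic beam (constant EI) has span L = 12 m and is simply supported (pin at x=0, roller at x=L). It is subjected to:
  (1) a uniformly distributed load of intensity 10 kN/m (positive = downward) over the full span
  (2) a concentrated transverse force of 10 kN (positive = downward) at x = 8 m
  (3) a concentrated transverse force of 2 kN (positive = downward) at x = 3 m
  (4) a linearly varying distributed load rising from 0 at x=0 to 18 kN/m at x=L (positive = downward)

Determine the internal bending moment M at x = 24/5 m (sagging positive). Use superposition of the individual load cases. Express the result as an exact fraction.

M(24/5) = 42194/125 kN·m

Load 1 — uniform load w=10 kN/m over full span:
  M_1 = wx(L-x)/2 = 10·(24/5)·(12-(24/5))/2 = 864/5 kN·m
Load 2 — point force P=10 kN at a=8 m (b=L-a=4):
  M_2 = Pbx/L  [x≤a] = 10·4·(24/5)/12 = 16 kN·m
Load 3 — point force P=2 kN at a=3 m (b=L-a=9):
  M_3 = Pa(L-x)/L  [x>a] = 2·3·(12-(24/5))/12 = 18/5 kN·m
Load 4 — triangular load w₀=18 kN/m (0→w₀ over full span):
  M_4 = w₀Lx/6 - w₀x³/(6L) = 18·12·(24/5)/6 - 18·(24/5)³/(6·12) = 18144/125 kN·m
Superposition: M = Σ M_i = 42194/125 kN·m ≈ 337.552000 kN·m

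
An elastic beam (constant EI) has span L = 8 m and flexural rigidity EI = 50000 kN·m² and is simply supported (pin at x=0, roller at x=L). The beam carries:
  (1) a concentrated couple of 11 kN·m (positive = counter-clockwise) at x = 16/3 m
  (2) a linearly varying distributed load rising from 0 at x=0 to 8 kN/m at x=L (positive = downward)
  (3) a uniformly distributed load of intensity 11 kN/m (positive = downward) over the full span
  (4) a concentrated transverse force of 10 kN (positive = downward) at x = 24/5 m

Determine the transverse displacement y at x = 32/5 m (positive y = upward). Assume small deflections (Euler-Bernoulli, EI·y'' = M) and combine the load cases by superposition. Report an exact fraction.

Load 1 — applied couple M₀=11 kN·m at a=16/3 m (b=L-a=8/3):
  y_1 = (M₀x³/(6L)-M₀(x-a)²/2+C₁x)/EI  [x>a] with C₁=M₀(3b²-L²)/(6L)=-88/9 = (11·(32/5)³/(6·8)-11·((32/5)-(16/3))²/2+(-88/9)·(32/5))/50000 = -616/3515625 m
Load 2 — triangular load w₀=8 kN/m (0→w₀ over full span):
  y_2 = -w₀x(7L⁴-10L²x²+3x⁴)/(360LEI) = -8·(32/5)·(7·8⁴-10·8²·(32/5)²+3·(32/5)⁴)/(360·8·50000) = -130048/48828125 m
Load 3 — uniform load w=11 kN/m over full span:
  y_3 = -wx(L³-2Lx²+x³)/(24EI) = -11·(32/5)·(8³-2·8·(32/5)²+(32/5)³)/(24·50000) = -40832/5859375 m
Load 4 — point force P=10 kN at a=24/5 m (b=L-a=16/5):
  y_4 = -Pa(L-x)(2Lx-a²-x²)/(6LEI)  [x>a] = -10·(24/5)·(8-(32/5))·(2·8·(32/5)-(24/5)²-(32/5)²)/(6·8·50000) = -96/78125 m
Superposition: y = Σ y_i = -4849832/439453125 m ≈ -0.011036 m

y(32/5) = -4849832/439453125 m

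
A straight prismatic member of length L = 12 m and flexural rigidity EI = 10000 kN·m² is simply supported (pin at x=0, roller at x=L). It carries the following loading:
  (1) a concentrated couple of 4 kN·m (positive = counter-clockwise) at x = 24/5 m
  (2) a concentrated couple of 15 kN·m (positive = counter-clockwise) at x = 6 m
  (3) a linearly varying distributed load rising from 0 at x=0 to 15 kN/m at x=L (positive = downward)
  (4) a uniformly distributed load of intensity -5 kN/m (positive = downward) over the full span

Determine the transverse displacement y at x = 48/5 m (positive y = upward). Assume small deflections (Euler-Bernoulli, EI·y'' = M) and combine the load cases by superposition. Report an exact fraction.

Load 1 — applied couple M₀=4 kN·m at a=24/5 m (b=L-a=36/5):
  y_1 = (M₀x³/(6L)-M₀(x-a)²/2+C₁x)/EI  [x>a] with C₁=M₀(3b²-L²)/(6L)=16/25 = (4·(48/5)³/(6·12)-4·((48/5)-(24/5))²/2+(16/25)·(48/5))/10000 = 72/78125 m
Load 2 — applied couple M₀=15 kN·m at a=6 m (b=L-a=6):
  y_2 = (M₀x³/(6L)-M₀(x-a)²/2+C₁x)/EI  [x>a] with C₁=M₀(3b²-L²)/(6L)=-15/2 = (15·(48/5)³/(6·12)-15·((48/5)-6)²/2+(-15/2)·(48/5))/10000 = 189/125000 m
Load 3 — triangular load w₀=15 kN/m (0→w₀ over full span):
  y_3 = -w₀x(7L⁴-10L²x²+3x⁴)/(360LEI) = -15·(48/5)·(7·12⁴-10·12²·(48/5)²+3·(48/5)⁴)/(360·12·10000) = -246888/1953125 m
Load 4 — uniform load w=-5 kN/m over full span:
  y_4 = -wx(L³-2Lx²+x³)/(24EI) = -(-5)·(48/5)·(12³-2·12·(48/5)²+(48/5)³)/(24·10000) = 6264/78125 m
Superposition: y = Σ y_i = -684279/15625000 m ≈ -0.043794 m

y(48/5) = -684279/15625000 m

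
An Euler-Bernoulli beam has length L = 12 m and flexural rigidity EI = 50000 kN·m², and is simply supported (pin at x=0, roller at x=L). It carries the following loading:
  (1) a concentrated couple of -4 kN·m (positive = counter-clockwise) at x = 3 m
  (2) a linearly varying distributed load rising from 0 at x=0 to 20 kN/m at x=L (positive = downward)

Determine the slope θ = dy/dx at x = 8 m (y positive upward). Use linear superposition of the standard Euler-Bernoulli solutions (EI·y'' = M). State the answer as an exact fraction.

Load 1 — applied couple M₀=-4 kN·m at a=3 m (b=L-a=9):
  θ_1 = (M₀x²/(2L)-M₀(x-a)+C₁)/EI  [x>a] with C₁=M₀(3b²-L²)/(6L)=-11/2 = ((-4)·8²/(2·12)-(-4)·(8-3)+(-11/2))/50000 = 23/300000 rad
Load 2 — triangular load w₀=20 kN/m (0→w₀ over full span):
  θ_2 = -w₀(7L⁴-30L²x²+15x⁴)/(360LEI) = -20·(7·12⁴-30·12²·8²+15·8⁴)/(360·12·50000) = 182/28125 rad
Superposition: θ = Σ θ_i = 5893/900000 rad ≈ 0.006548 rad

θ(8) = 5893/900000 rad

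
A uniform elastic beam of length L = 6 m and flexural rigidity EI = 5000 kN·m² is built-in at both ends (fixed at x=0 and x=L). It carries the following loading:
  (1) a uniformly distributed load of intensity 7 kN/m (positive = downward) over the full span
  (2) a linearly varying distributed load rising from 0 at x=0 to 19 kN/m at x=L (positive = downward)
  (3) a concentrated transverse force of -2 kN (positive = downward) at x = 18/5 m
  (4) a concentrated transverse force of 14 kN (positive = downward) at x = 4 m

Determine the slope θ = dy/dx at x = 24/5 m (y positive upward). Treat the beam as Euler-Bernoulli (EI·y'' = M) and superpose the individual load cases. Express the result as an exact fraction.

θ(24/5) = 84217/11718750 rad

Load 1 — uniform load w=7 kN/m over full span:
  θ_1 = -wx(L-x)(L-2x)/(12EI) = -7·(24/5)·(6-(24/5))·(6-2·(24/5))/(12·5000) = 189/78125 rad
Load 2 — triangular load w₀=19 kN/m (0→w₀ over full span):
  θ_2 = -w₀(2x(L-x)(L-2x)(x+2L)+x²(L-x)²)/(120LEI) = -19·(2·(24/5)·(6-(24/5))·(6-2·(24/5))·((24/5)+2·6)+(24/5)²·(6-(24/5))²)/(120·6·5000) = 1368/390625 rad
Load 3 — point force P=-2 kN at a=18/5 m (b=L-a=12/5):
  θ_3 = Pa²(L-x)(2bL-(3b+a)(L-x))/(2L³EI)  [x>a] = (-2)·(18/5)²·(6-(24/5))·(2·(12/5)·6-(3·(12/5)+(18/5))·(6-(24/5)))/(2·6³·5000) = -891/3906250 rad
Load 4 — point force P=14 kN at a=4 m (b=L-a=2):
  θ_4 = Pa²(L-x)(2bL-(3b+a)(L-x))/(2L³EI)  [x>a] = 14·4²·(6-(24/5))·(2·2·6-(3·2+4)·(6-(24/5)))/(2·6³·5000) = 14/9375 rad
Superposition: θ = Σ θ_i = 84217/11718750 rad ≈ 0.007187 rad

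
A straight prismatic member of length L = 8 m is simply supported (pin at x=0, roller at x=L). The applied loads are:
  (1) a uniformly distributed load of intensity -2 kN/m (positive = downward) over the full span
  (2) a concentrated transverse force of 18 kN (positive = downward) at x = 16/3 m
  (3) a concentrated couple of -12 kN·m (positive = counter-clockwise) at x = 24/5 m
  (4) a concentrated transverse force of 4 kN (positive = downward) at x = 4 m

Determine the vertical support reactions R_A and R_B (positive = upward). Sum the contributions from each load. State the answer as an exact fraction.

Load 1 — uniform load w=-2 kN/m over full span:
  R_A = wL/2 = (-2)·8/2 = -8 kN
  R_B = wL/2 = (-2)·8/2 = -8 kN
Load 2 — point force P=18 kN at a=16/3 m (b=L-a=8/3):
  R_A = Pb/L = 18·(8/3)/8 = 6 kN
  R_B = Pa/L = 18·(16/3)/8 = 12 kN
Load 3 — applied couple M₀=-12 kN·m at a=24/5 m (b=L-a=16/5):
  R_A = M₀/L = (-12)/8 = -3/2 kN
  R_B = -M₀/L = -(-12)/8 = 3/2 kN
Load 4 — point force P=4 kN at a=4 m (b=L-a=4):
  R_A = Pb/L = 4·4/8 = 2 kN
  R_B = Pa/L = 4·4/8 = 2 kN
Superposition: R_A = -3/2 kN, R_B = 15/2 kN

R_A = -3/2 kN, R_B = 15/2 kN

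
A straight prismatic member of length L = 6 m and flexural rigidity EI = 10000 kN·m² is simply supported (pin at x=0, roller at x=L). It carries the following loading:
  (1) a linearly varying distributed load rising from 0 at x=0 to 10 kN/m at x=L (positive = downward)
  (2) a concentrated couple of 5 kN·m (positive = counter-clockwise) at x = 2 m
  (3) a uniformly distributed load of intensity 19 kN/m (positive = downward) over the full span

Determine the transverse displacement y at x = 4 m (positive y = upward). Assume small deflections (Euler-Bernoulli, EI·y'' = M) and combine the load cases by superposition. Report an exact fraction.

Load 1 — triangular load w₀=10 kN/m (0→w₀ over full span):
  y_1 = -w₀x(7L⁴-10L²x²+3x⁴)/(360LEI) = -10·4·(7·6⁴-10·6²·4²+3·4⁴)/(360·6·10000) = -17/2250 m
Load 2 — applied couple M₀=5 kN·m at a=2 m (b=L-a=4):
  y_2 = (M₀x³/(6L)-M₀(x-a)²/2+C₁x)/EI  [x>a] with C₁=M₀(3b²-L²)/(6L)=5/3 = (5·4³/(6·6)-5·(4-2)²/2+(5/3)·4)/10000 = 1/1800 m
Load 3 — uniform load w=19 kN/m over full span:
  y_3 = -wx(L³-2Lx²+x³)/(24EI) = -19·4·(6³-2·6·4²+4³)/(24·10000) = -209/7500 m
Superposition: y = Σ y_i = -523/15000 m ≈ -0.034867 m

y(4) = -523/15000 m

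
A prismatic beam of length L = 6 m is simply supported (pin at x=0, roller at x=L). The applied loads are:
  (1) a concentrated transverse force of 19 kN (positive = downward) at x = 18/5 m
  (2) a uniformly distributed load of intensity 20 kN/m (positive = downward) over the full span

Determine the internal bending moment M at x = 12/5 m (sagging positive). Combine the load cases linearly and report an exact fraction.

Load 1 — point force P=19 kN at a=18/5 m (b=L-a=12/5):
  M_1 = Pbx/L  [x≤a] = 19·(12/5)·(12/5)/6 = 456/25 kN·m
Load 2 — uniform load w=20 kN/m over full span:
  M_2 = wx(L-x)/2 = 20·(12/5)·(6-(12/5))/2 = 432/5 kN·m
Superposition: M = Σ M_i = 2616/25 kN·m ≈ 104.640000 kN·m

M(12/5) = 2616/25 kN·m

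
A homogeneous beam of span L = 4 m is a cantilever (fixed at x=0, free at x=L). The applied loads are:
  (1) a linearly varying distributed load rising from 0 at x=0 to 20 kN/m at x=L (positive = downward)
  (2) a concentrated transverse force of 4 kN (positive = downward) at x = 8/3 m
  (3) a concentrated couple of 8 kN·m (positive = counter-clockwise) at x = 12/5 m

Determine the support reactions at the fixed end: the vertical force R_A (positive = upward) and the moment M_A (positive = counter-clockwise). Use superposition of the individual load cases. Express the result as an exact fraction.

Load 1 — triangular load w₀=20 kN/m (0→w₀ over full span):
  R_A = w₀L/2 = 20·4/2 = 40 kN
  M_A = w₀L²/3 = 20·4²/3 = 320/3 kN·m
Load 2 — point force P=4 kN at a=8/3 m (b=L-a=4/3):
  R_A = P = 4 kN
  M_A = Pa = 4·(8/3) = 32/3 kN·m
Load 3 — applied couple M₀=8 kN·m at a=12/5 m (b=L-a=8/5):
  R_A = 0 kN
  M_A = -M₀ = -8 kN·m
Superposition: R_A = 44 kN, M_A = 328/3 kN·m

R_A = 44 kN, M_A = 328/3 kN·m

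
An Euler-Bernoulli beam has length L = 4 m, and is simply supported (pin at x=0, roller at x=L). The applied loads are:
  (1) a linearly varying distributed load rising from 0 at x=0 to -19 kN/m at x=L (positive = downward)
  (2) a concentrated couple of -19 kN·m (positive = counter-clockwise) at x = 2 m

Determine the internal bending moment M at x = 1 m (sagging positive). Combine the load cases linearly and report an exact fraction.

Load 1 — triangular load w₀=-19 kN/m (0→w₀ over full span):
  M_1 = w₀Lx/6 - w₀x³/(6L) = (-19)·4·1/6 - (-19)·1³/(6·4) = -95/8 kN·m
Load 2 — applied couple M₀=-19 kN·m at a=2 m (b=L-a=2):
  M_2 = M₀x/L  [x≤a] = (-19)·1/4 = -19/4 kN·m
Superposition: M = Σ M_i = -133/8 kN·m ≈ -16.625000 kN·m

M(1) = -133/8 kN·m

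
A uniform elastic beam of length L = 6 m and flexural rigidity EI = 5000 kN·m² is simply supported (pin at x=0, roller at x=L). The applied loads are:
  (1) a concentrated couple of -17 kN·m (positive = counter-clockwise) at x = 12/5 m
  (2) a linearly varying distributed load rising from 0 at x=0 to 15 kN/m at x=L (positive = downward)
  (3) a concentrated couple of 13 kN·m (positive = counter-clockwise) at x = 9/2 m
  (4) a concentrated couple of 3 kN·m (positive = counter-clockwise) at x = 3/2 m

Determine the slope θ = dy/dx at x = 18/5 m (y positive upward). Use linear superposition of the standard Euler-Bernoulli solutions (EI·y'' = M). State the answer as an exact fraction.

θ(18/5) = 2483/625000 rad

Load 1 — applied couple M₀=-17 kN·m at a=12/5 m (b=L-a=18/5):
  θ_1 = (M₀x²/(2L)-M₀(x-a)+C₁)/EI  [x>a] with C₁=M₀(3b²-L²)/(6L)=-34/25 = ((-17)·(18/5)²/(2·6)-(-17)·((18/5)-(12/5))+(-34/25))/5000 = 17/125000 rad
Load 2 — triangular load w₀=15 kN/m (0→w₀ over full span):
  θ_2 = -w₀(7L⁴-30L²x²+15x⁴)/(360LEI) = -15·(7·6⁴-30·6²·(18/5)²+15·(18/5)⁴)/(360·6·5000) = 261/78125 rad
Load 3 — applied couple M₀=13 kN·m at a=9/2 m (b=L-a=3/2):
  θ_3 = (M₀x²/(2L)+C₁)/EI  [x≤a] with C₁=M₀(3b²-L²)/(6L)=-169/16 = (13·(18/5)²/(2·6)+(-169/16))/5000 = 1391/2000000 rad
Load 4 — applied couple M₀=3 kN·m at a=3/2 m (b=L-a=9/2):
  θ_4 = (M₀x²/(2L)-M₀(x-a)+C₁)/EI  [x>a] with C₁=M₀(3b²-L²)/(6L)=33/16 = (3·(18/5)²/(2·6)-3·((18/5)-(3/2))+(33/16))/5000 = -399/2000000 rad
Superposition: θ = Σ θ_i = 2483/625000 rad ≈ 0.003973 rad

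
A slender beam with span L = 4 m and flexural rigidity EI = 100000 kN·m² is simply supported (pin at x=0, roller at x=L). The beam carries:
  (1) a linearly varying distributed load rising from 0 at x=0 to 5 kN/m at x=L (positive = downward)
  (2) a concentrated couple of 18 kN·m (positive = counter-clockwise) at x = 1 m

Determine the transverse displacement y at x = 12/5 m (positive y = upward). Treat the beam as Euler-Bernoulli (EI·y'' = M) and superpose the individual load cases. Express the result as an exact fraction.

y(12/5) = 20837/468750000 m

Load 1 — triangular load w₀=5 kN/m (0→w₀ over full span):
  y_1 = -w₀x(7L⁴-10L²x²+3x⁴)/(360LEI) = -5·(12/5)·(7·4⁴-10·4²·(12/5)²+3·(12/5)⁴)/(360·4·100000) = -2368/29296875 m
Load 2 — applied couple M₀=18 kN·m at a=1 m (b=L-a=3):
  y_2 = (M₀x³/(6L)-M₀(x-a)²/2+C₁x)/EI  [x>a] with C₁=M₀(3b²-L²)/(6L)=33/4 = (18·(12/5)³/(6·4)-18·((12/5)-1)²/2+(33/4)·(12/5))/100000 = 783/6250000 m
Superposition: y = Σ y_i = 20837/468750000 m ≈ 0.000044 m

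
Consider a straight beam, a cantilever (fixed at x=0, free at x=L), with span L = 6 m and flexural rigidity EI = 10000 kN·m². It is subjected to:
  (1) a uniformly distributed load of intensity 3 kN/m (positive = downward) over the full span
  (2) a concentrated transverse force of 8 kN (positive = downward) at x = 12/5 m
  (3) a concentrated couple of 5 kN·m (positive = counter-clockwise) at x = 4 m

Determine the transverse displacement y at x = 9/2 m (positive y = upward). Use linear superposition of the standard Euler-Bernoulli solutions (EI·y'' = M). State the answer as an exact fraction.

Load 1 — uniform load w=3 kN/m over full span:
  y_1 = -wx²(x²-4Lx+6L²)/(24EI) = -3·(9/2)²·((9/2)²-4·6·(9/2)+6·6²)/(24·10000) = -41553/1280000 m
Load 2 — point force P=8 kN at a=12/5 m (b=L-a=18/5):
  y_2 = -Pa²(3x-a)/(6EI)  [x>a] = -8·(12/5)²·(3·(9/2)-(12/5))/(6·10000) = -666/78125 m
Load 3 — applied couple M₀=5 kN·m at a=4 m (b=L-a=2):
  y_3 = M₀a(2x-a)/(2EI)  [x>a] = 5·4·(2·(9/2)-4)/(2·10000) = 1/200 m
Superposition: y = Σ y_i = -5758093/160000000 m ≈ -0.035988 m

y(9/2) = -5758093/160000000 m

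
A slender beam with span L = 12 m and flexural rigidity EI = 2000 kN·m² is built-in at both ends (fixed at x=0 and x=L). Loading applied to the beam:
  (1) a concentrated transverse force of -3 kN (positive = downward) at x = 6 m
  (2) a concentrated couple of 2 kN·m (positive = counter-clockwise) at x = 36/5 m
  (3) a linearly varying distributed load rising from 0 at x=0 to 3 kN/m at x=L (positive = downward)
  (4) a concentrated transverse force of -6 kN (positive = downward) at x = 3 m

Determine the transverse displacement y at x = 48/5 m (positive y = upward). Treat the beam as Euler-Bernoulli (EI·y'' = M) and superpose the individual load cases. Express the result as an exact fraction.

Load 1 — point force P=-3 kN at a=6 m (b=L-a=6):
  y_1 = -Pa²(L-x)²(3bL-(3b+a)(L-x))/(6L³EI)  [x>a] = -(-3)·6²·(12-(48/5))²·(3·6·12-(3·6+6)·(12-(48/5)))/(6·12³·2000) = 297/62500 m
Load 2 — applied couple M₀=2 kN·m at a=36/5 m (b=L-a=24/5):
  y_2 = (R_Ax³/6 - M_Ax²/2 - M₀(x-a)²/2)/EI  [x>a] with R_A=6/25, M_A=16/25 = ((6/25)·(48/5)³/6 - (16/25)·(48/5)²/2 - 2·((48/5)-(36/5))²/2)/2000 = 27/390625 m
Load 3 — triangular load w₀=3 kN/m (0→w₀ over full span):
  y_3 = -w₀x²(L-x)²(x+2L)/(120LEI) = -3·(48/5)²·(12-(48/5))²·((48/5)+2·12)/(120·12·2000) = -36288/1953125 m
Load 4 — point force P=-6 kN at a=3 m (b=L-a=9):
  y_4 = -Pa²(L-x)²(3bL-(3b+a)(L-x))/(6L³EI)  [x>a] = -(-6)·3²·(12-(48/5))²·(3·9·12-(3·9+3)·(12-(48/5)))/(6·12³·2000) = 189/50000 m
Superposition: y = Σ y_i = -311823/31250000 m ≈ -0.009978 m

y(48/5) = -311823/31250000 m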